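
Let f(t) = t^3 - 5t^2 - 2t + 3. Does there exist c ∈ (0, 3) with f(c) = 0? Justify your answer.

Yes, f has a root in the interval.

f(0) = 3 and f(3) = -21, which have opposite signs.
f is continuous everywhere (it is a polynomial), in particular on [0, 3].
By the Intermediate Value Theorem, f takes the value 0 somewhere in the open interval.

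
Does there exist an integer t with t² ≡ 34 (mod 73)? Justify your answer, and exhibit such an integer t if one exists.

73 is prime, so by Euler's criterion 34 is a square mod 73 iff 34^((73−1)/2) = 34^36 ≡ 1 (mod 73).
Squaring successively (mod 73): 34^2 = 1156 ≡ 61; 34^4 ≡ 61² = 3721 ≡ 71; 34^8 ≡ 71² = 5041 ≡ 4; 34^16 ≡ 4² = 16 ≡ 16; 34^32 ≡ 16² = 256 ≡ 37.
Since 36 = 32 + 4, 34^36 ≡ 37 · 71; multiplying out mod 73: 37·71 = 2627 ≡ 72. Thus 34^36 ≡ 72 ≡ −1 (mod 73).
The value −1 means 34 is a non-residue modulo 73, so t² ≡ 34 (mod 73) is impossible.

There is no such integer.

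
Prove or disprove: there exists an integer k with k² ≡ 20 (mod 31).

Take k = 12. Then 12² = 144 = 4·31 + 20, so 12² ≡ 20 (mod 31).

k = 12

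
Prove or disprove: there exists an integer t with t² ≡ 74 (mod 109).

t = 40

Take t = 40. Then 40² = 1600 = 14·109 + 74, so 40² ≡ 74 (mod 109).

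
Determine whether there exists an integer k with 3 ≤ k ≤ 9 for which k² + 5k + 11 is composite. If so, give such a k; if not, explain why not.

At k = 8: 8² + 5·8 + 11 = 115 = 5·23, which is composite.

k = 8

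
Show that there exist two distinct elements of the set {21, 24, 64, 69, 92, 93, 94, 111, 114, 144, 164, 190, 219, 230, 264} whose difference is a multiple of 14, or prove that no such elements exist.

24 mod 14 = 10 and 94 mod 14 = 10, so 94 − 24 = 70 = 5·14.

The pair (24, 94) works.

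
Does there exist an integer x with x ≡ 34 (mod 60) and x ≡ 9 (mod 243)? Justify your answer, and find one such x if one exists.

There is no such integer.

gcd(60, 243) = 3. If x ≡ 34 (mod 60) and x ≡ 9 (mod 243), then x ≡ 34 (mod 3) and x ≡ 9 (mod 3).
But 34 mod 3 = 1 while 9 mod 3 = 0, a contradiction.
Therefore no such x exists.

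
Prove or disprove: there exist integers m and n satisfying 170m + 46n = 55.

Any value of 170m + 46n is a multiple of gcd(170, 46) = 2.
However 55 leaves remainder 1 on division by 2.
Therefore 170m + 46n = 55 has no solution in integers.

There are no such integers.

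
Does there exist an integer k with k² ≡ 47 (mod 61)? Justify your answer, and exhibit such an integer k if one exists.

Take k = 48. Then 48² = 2304 = 37·61 + 47, so 48² ≡ 47 (mod 61).

k = 48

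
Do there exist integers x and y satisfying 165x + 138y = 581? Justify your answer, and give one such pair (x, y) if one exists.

No, no such integers exist.

Any value of 165x + 138y is a multiple of gcd(165, 138) = 3.
But 581 = 3·193 + 2, so 3 ∤ 581.
So the equation is unsolvable over ℤ.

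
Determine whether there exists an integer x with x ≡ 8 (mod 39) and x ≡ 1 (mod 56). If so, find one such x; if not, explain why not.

x = 281

Since 39 and 56 share no common factor, CRT says the pair of congruences has a solution (unique mod 2184).
Any solution of the first congruence is x = 8 + 39t; substituting into the second, 39t ≡ 1 − 8 ≡ 49 (mod 56).
To invert 39 modulo 56: 56 = 1·39 + 17, 39 = 2·17 + 5, 17 = 3·5 + 2, 5 = 2·2 + 1, 2 = 2·1 + 0, and unwinding, 1 = 5 − 2·2 = 5 − 2·(17 − 3·5) = −2·17 + 7·5 = −2·17 + 7·(39 − 2·17) = 7·39 − 16·17 = 7·39 − 16·(56 − 1·39) = −16·56 + 23·39. Thus 39⁻¹ ≡ 23 (mod 56).
Therefore t ≡ 23·49 = 1127 ≡ 7 (mod 56).
Taking t = 7 gives x = 8 + 39·7 = 281.
Check: 281 mod 39 = 8, 281 mod 56 = 1. ✓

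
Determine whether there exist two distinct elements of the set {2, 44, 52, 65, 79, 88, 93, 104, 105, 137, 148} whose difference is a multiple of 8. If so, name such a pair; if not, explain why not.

Reduce each element mod 8: 2↦2, 44↦4, 52↦4, 65↦1, 79↦7, 88↦0, 93↦5, 104↦0, 105↦1, 137↦1, 148↦4. The residue 4 repeats (at 44 and 52), and 52 − 44 = 8 = 1·8.

The pair (44, 52) works.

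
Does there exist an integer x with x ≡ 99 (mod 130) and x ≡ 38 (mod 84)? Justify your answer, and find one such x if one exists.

Reduce both congruences modulo 2, which divides 130 and 84: they say x ≡ 99 (mod 2) and x ≡ 38 (mod 2).
But 99 mod 2 = 1 while 38 mod 2 = 0, a contradiction.
Therefore no such x exists.

No such integer exists.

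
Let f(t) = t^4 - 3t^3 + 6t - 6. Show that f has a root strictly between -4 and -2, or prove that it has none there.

f(-4) = 418 and f(-2) = 22, both positive, so a sign-change argument is unavailable; we show f keeps this sign on the whole interval.
Substitute t = -2 − u, where 0 < u < 2 on the interval. Expanding, f(-2 − u) = u^4 + 11u^3 + 42u^2 + 62u + 22.
The nonzero coefficients here are all positive, so for u > 0 every term is positive (or zero), and the constant term 22 is strictly positive.
So f is strictly positive on (-4, -2); no root exists in the interval.

No.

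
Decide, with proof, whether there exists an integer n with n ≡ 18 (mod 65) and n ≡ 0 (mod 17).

n = 408

gcd(65, 17) = 1, so the Chinese Remainder Theorem guarantees exactly one residue class mod 1105 satisfying both.
Any solution of the first congruence is n = 18 + 65t; substituting into the second, 65t ≡ 0 − 18 ≡ 16 (mod 17).
65 ≡ 14 (mod 17), so this reads 14t ≡ 16 (mod 17). Invert 14 mod 17 by the Euclidean algorithm: 17 = 1·14 + 3, 14 = 4·3 + 2, 3 = 1·2 + 1, 2 = 2·1 + 0; back-substituting, 1 = 3 − 1·2 = 3 − (14 − 4·3) = −14 + 5·3 = −14 + 5·(17 − 1·14) = 5·17 − 6·14. Hence 14·(-6) ≡ 1, so 14⁻¹ ≡ -6 ≡ 11 (mod 17).
Therefore t ≡ 11·16 = 176 ≡ 6 (mod 17).
Taking t = 6 gives n = 18 + 65·6 = 408.
Check: 408 mod 65 = 18, 408 mod 17 = 0. ✓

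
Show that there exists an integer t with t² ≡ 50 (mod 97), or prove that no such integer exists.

Take t = 70. Then 70² = 4900 = 50·97 + 50, so 70² ≡ 50 (mod 97).

t = 70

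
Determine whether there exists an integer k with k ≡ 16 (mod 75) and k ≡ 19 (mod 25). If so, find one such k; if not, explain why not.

No, no such integer exists.

Reduce both congruences modulo 25, which divides 75 and 25: they say k ≡ 16 (mod 25) and k ≡ 19 (mod 25).
But 16 mod 25 = 16 while 19 mod 25 = 19, a contradiction.
Therefore no such k exists.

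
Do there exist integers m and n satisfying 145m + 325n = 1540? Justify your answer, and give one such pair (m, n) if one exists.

Since gcd(145, 325) = 5 and 1540 = 5·308, Bézout's identity guarantees a solution.
Dividing through by 5 reduces the equation to 29m + 65n = 308.
Run the Euclidean algorithm on 65 and 29: 65 = 2·29 + 7, 29 = 4·7 + 1, 7 = 7·1 + 0.
Working back up the chain: 1 = 29 − 4·7 = 29 − 4·(65 − 2·29) = −4·65 + 9·29. So 29·9 + 65·(-4) = 1.
Times 308: 29·2772 + 65·(-1232) = 308, so (2772, -1232) solves it.
Shifting by a multiple of (65, −29) keeps it a solution: m = 2772 − 42·65 = 42, n = -1232 + 42·29 = -14.
Indeed 145·42 + 325·(-14) = 6090 − 4550 = 1540.

m = 42, n = -14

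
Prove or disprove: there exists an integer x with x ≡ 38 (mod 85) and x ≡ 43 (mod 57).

x = 4033

Since 85 and 57 share no common factor, CRT says the pair of congruences has a solution (unique mod 4845).
Write x = 38 + 85t and require 38 + 85t ≡ 43 (mod 57), i.e. 85t ≡ 5 (mod 57).
85 ≡ 28 (mod 57), so this reads 28t ≡ 5 (mod 57). Note 28·55 = 1540 ≡ 1 (mod 57) (as 1540 − 1 = 27·57), so 28⁻¹ ≡ 55.
Therefore t ≡ 55·5 = 275 ≡ 47 (mod 57).
Taking t = 47 gives x = 38 + 85·47 = 4033.
Verify: 4033 = 47·85 + 38 and 4033 = 70·57 + 43. ✓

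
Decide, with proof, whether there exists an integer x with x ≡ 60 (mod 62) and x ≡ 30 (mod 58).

Here gcd(62, 58) = 2, and both 60 and 30 leave remainder 0 mod 2, so the system is consistent.
List candidates x ≡ 60 (mod 62): 60, 122, 184, 246, 308, 370, 432, 494. Modulo 58 these are 2, 6, 10, 14, 18, 22, 26, 30; 494 gives 30 as required.
Indeed 494 ≡ 60 (mod 62) and 494 ≡ 30 (mod 58).

x = 494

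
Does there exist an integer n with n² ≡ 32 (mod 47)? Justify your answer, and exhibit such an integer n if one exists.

Take n = 19. Then 19² = 361 = 7·47 + 32, so 19² ≡ 32 (mod 47).

n = 19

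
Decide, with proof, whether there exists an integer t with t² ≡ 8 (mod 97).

t = 28

t = 28 works: 28² = 784, and 784 − 8 = 776 = 8·97.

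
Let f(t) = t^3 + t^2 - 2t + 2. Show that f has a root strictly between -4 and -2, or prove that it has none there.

f(-4) = -38 and f(-2) = 2, which have opposite signs.
f is continuous everywhere (it is a polynomial), in particular on [-4, -2].
By the Intermediate Value Theorem, f takes the value 0 somewhere in the open interval.

Such a root exists.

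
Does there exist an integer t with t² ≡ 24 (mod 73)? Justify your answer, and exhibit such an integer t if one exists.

t = 30 works: 30² = 900, and 900 − 24 = 876 = 12·73.

t = 30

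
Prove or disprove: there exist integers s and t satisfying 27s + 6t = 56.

Any value of 27s + 6t is a multiple of gcd(27, 6) = 3.
But 56 is not a multiple of 3 (it leaves remainder 2).
Hence no integers s, t satisfy the equation.

No such integers exist.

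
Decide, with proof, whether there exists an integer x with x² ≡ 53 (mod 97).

x = 76

x = 76 works: 76² = 5776, and 5776 − 53 = 5723 = 59·97.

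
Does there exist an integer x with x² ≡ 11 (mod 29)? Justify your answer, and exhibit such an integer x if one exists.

Apply Euler's criterion with the prime 29: 11 is a quadratic residue iff 11^14 ≡ 1 (mod 29), and a non-residue iff it is ≡ −1.
Repeated squaring mod 29: 11^2 = 121 ≡ 5; 11^4 ≡ 5² = 25 ≡ 25; 11^8 ≡ 25² = 625 ≡ 16.
Since 14 = 8 + 4 + 2, 11^14 ≡ 16 · 25 · 5; multiplying out mod 29: 16·25 = 400 ≡ 23, then 23·5 = 115 ≡ 28. Thus 11^14 ≡ 28 ≡ −1 (mod 29).
The value −1 means 11 is a non-residue modulo 29, so x² ≡ 11 (mod 29) is impossible.

There is no such integer.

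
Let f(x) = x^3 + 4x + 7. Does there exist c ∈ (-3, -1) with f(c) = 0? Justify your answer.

f(-3) = -32 and f(-1) = 2, which have opposite signs.
As a polynomial, f is continuous on every closed interval.
So by the Intermediate Value Theorem there is a c strictly between -3 and -1 with f(c) = 0.

Yes, such a c exists.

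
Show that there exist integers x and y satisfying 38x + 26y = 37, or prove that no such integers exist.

gcd(38, 26) = 2, so every integer of the form 38x + 26y is a multiple of 2.
But 37 is not a multiple of 2 (it leaves remainder 1).
Hence no integers x, y satisfy the equation.

There are no such integers.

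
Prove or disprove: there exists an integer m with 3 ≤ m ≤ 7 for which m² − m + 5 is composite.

m = 5

At m = 5: 5² − 5 + 5 = 25 = 5·5, which is composite.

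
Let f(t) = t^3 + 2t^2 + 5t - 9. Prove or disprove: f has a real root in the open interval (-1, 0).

Evaluate at the endpoints: f(-1) = -13, f(0) = -9 — same sign (negative).
f'(t) = 3t^2 + 4t + 5 has discriminant 4² − 4·3·5 = -44 < 0, so f' has no real roots and is positive for every real t.
Hence f is strictly increasing on ℝ, and in particular on [-1, 0]. A strictly monotone function with same-sign endpoint values stays negative on the whole interval, so f has no zero in (-1, 0).

No.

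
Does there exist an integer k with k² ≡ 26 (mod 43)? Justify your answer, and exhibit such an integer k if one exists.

There is no such integer.

43 is prime, so by Euler's criterion 26 is a square mod 43 iff 26^((43−1)/2) = 26^21 ≡ 1 (mod 43).
Squaring successively (mod 43): 26^2 = 676 ≡ 31; 26^4 ≡ 31² = 961 ≡ 15; 26^8 ≡ 15² = 225 ≡ 10; 26^16 ≡ 10² = 100 ≡ 14.
Since 21 = 16 + 4 + 1, 26^21 ≡ 14 · 15 · 26; multiplying out mod 43: 14·15 = 210 ≡ 38, then 38·26 = 988 ≡ 42. Thus 26^21 ≡ 42 ≡ −1 (mod 43).
By Euler's criterion 26 is a quadratic non-residue mod 43: no k satisfies k² ≡ 26 (mod 43).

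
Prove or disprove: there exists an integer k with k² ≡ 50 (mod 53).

No, no such integer exists.

53 is prime, so by Euler's criterion 50 is a square mod 53 iff 50^((53−1)/2) = 50^26 ≡ 1 (mod 53).
Squaring successively (mod 53): 50^2 = 2500 ≡ 9; 50^4 ≡ 9² = 81 ≡ 28; 50^8 ≡ 28² = 784 ≡ 42; 50^16 ≡ 42² = 1764 ≡ 15.
Since 26 = 16 + 8 + 2, 50^26 ≡ 15 · 42 · 9; multiplying out mod 53: 15·42 = 630 ≡ 47, then 47·9 = 423 ≡ 52. Thus 50^26 ≡ 52 ≡ −1 (mod 53).
The value −1 means 50 is a non-residue modulo 53, so k² ≡ 50 (mod 53) is impossible.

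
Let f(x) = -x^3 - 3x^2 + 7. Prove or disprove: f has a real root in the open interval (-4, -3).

No.

The endpoint values f(-4) = 23 and f(-3) = 7 are both positive. Claim: f(x) > 0 for every x in (-4, -3).
Shift to the endpoint -3: with x = -3 − u (0 < u < 1), one computes f(-3 − u) = u^3 + 6u^2 + 9u + 7.
All 4 nonzero coefficients of this polynomial in u are positive; hence for u > 0 the value is a sum of positive terms (the constant 7 among them).
Therefore f(x) > 0 throughout (-4, -3), and f has no zero there.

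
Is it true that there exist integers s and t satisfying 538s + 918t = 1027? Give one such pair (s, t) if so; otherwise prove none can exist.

There are no such integers.

Both 538 and 918 are divisible by gcd(538, 918) = 2, hence so is any combination 538s + 918t.
But 1027 = 2·513 + 1, so 2 ∤ 1027.
Therefore 538s + 918t = 1027 has no solution in integers.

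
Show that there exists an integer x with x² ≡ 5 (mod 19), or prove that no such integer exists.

x = 10

x = 10 works: 10² = 100, and 100 − 5 = 95 = 5·19.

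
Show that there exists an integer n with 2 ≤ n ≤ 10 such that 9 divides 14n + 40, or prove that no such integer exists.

For n = 2, 3, …, 9 the values 68, 82, 96, 110, 124, 138, 152, 166 are not multiples of 9. At n = 10 we get 14·10 + 40 = 180, and 180 = 9·20.

n = 10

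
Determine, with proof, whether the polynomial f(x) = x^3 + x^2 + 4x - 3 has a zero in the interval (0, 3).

Such a root exists.

f(0) = -3 and f(3) = 45, which have opposite signs.
Since f is a polynomial it is continuous on [0, 3].
By the Intermediate Value Theorem f must vanish at some point of (0, 3).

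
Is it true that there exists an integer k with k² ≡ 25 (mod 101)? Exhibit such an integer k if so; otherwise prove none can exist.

k = 96 works: 96² = 9216, and 9216 − 25 = 9191 = 91·101.

k = 96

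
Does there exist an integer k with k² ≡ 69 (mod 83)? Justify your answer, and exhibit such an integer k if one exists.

k = 61

Take k = 61. Then 61² = 3721 = 44·83 + 69, so 61² ≡ 69 (mod 83).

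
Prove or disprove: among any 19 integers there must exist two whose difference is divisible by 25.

No; for instance {25, 26, 27, 28, 29, 30, 31, 32, 33, 34, 35, 36, 37, 38, 39, 40, 41, 42, 43} is a counterexample.

Consider the 19 integers 25, 26, …, 43. They lie in distinct residue classes modulo 25, since 19 ≤ 25.
No two share a residue, so no pair has difference divisible by 25; the claim fails for this set.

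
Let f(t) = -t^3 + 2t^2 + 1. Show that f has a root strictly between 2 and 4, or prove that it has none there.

Yes, f has a root in the interval.

f(2) = 1 and f(4) = -31, which have opposite signs.
Since f is a polynomial it is continuous on [2, 4].
By the Intermediate Value Theorem f must vanish at some point of (2, 4).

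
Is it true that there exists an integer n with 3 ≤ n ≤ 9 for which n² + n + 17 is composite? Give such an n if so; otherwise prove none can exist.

The values for n = 3, 4, …, 9 are 29, 37, 47, 59, 73, 89, 107, and each of these is prime.
So no value in the range makes the expression composite.

There is no such integer n in that range.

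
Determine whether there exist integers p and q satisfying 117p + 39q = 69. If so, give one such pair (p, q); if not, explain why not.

gcd(117, 39) = 39, so every integer of the form 117p + 39q is a multiple of 39.
But 69 is not a multiple of 39 (it leaves remainder 30).
Therefore 117p + 39q = 69 has no solution in integers.

No, no such integers exist.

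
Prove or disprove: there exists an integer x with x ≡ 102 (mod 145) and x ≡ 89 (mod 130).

Reduce both congruences modulo 5, which divides 145 and 130: they say x ≡ 102 (mod 5) and x ≡ 89 (mod 5).
These are incompatible: 102 − 89 = 13 is not divisible by 5.
Hence the system has no solution.

There is no such integer.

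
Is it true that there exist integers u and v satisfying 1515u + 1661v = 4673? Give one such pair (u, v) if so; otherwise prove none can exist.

u = 844, v = -767

1515 and 1661 are coprime, so 1515u + 1661v ranges over all of ℤ.
Run the Euclidean algorithm on 1661 and 1515: 1661 = 1·1515 + 146, 1515 = 10·146 + 55, 146 = 2·55 + 36, 55 = 1·36 + 19, 36 = 1·19 + 17, 19 = 1·17 + 2, 17 = 8·2 + 1, 2 = 2·1 + 0.
Back-substituting, 1 = 17 − 8·2 = 17 − 8·(19 − 1·17) = −8·19 + 9·17 = −8·19 + 9·(36 − 1·19) = 9·36 − 17·19 = 9·36 − 17·(55 − 1·36) = −17·55 + 26·36 = −17·55 + 26·(146 − 2·55) = 26·146 − 69·55 = 26·146 − 69·(1515 − 10·146) = −69·1515 + 716·146 = −69·1515 + 716·(1661 − 1·1515) = 716·1661 − 785·1515; that is, 1515·(-785) + 1661·716 = 1.
Scaling by 4673 gives the particular solution (u, v) = (-3668305, 3345868).
Adding 2209·1661 to u and subtracting 2209·1515 from v gives the tidier solution (844, -767).
Indeed 1515·844 + 1661·(-767) = 1278660 − 1273987 = 4673.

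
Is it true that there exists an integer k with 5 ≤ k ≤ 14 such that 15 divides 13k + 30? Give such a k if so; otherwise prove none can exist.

No, no such integer k in that range exists.

The values of 13k + 30 for k = 5, 6, …, 14 are 95, 108, 121, 134, 147, 160, 173, 186, 199, 212; reduced mod 15 these are 5, 3, 1, 14, 12, 10, 8, 6, 4, 2.
None is 0, so 15 never divides 13k + 30 on this range.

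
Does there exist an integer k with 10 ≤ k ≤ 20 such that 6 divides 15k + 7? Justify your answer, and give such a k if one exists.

The values of 15k + 7 for k = 10, 11, …, 20 are 157, 172, 187, 202, 217, 232, 247, 262, 277, 292, 307; reduced mod 6 these are 1, 4, 1, 4, 1, 4, 1, 4, 1, 4, 1.
Since 0 is absent from this list, 6 ∤ 15k + 7 for every k with 10 ≤ k ≤ 20.

No such integer k in that range exists.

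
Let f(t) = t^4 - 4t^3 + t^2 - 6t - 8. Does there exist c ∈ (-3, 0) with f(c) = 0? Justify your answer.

Yes, such a c exists.

f(-3) = 208 and f(0) = -8, which have opposite signs.
f is continuous everywhere (it is a polynomial), in particular on [-3, 0].
By the Intermediate Value Theorem f must vanish at some point of (-3, 0).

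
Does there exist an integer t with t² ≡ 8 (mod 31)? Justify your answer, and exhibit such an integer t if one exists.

t = 15

t = 15 works: 15² = 225, and 225 − 8 = 217 = 7·31.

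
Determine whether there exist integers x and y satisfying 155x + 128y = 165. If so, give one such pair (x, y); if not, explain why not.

x = 63, y = -75

155 and 128 are coprime, so 155x + 128y ranges over all of ℤ.
Run the Euclidean algorithm on 155 and 128: 155 = 1·128 + 27, 128 = 4·27 + 20, 27 = 1·20 + 7, 20 = 2·7 + 6, 7 = 1·6 + 1, 6 = 6·1 + 0.
Working back up the chain: 1 = 7 − 1·6 = 7 − (20 − 2·7) = −20 + 3·7 = −20 + 3·(27 − 1·20) = 3·27 − 4·20 = 3·27 − 4·(128 − 4·27) = −4·128 + 19·27 = −4·128 + 19·(155 − 1·128) = 19·155 − 23·128. So 155·19 + 128·(-23) = 1.
Multiplying through by 165: x = 19·165 = 3135, y = (-23)·165 = -3795 is a solution.
Shifting by a multiple of (128, −155) keeps it a solution: x = 3135 − 24·128 = 63, y = -3795 + 24·155 = -75.
Indeed 155·63 + 128·(-75) = 9765 − 9600 = 165.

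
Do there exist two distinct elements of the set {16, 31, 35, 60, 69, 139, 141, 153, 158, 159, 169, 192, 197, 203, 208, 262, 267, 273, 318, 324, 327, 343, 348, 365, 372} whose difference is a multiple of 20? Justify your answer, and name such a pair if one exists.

69 and 169 are such a pair.

69 mod 20 = 9 and 169 mod 20 = 9, so 169 − 69 = 100 = 5·20.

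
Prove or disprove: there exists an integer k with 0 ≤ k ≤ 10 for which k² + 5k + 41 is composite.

At k = 2: 2² + 5·2 + 41 = 55 = 5·11, which is composite.

k = 2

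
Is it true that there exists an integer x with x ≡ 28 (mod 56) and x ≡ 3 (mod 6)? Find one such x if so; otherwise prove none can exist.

No such integer exists.

Both moduli are multiples of 2 = gcd(56, 6), so any solution would satisfy x ≡ 28 and x ≡ 3 modulo 2 simultaneously.
But 28 mod 2 = 0 while 3 mod 2 = 1, a contradiction.
Therefore no such x exists.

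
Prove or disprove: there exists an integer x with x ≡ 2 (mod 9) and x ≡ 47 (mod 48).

Here gcd(9, 48) = 3, and both 2 and 47 leave remainder 2 mod 3, so the system is consistent.
List candidates x ≡ 2 (mod 9): 2, 11, 20, 29, 38, 47. Modulo 48 these are 2, 11, 20, 29, 38, 47; 47 gives 47 as required.
Verify: 47 = 5·9 + 2 and 47 = 0·48 + 47. ✓

x = 47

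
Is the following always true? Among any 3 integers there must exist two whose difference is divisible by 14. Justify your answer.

Take the 3 consecutive integers 38, 39, 40: their residues mod 14 are all distinct because 3 ≤ 14.
The differences between them range over 1, …, 2, none of which is divisible by 14.

No, the set {38, 39, 40} is a counterexample.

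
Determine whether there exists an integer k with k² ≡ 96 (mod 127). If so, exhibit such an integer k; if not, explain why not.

There is no such integer.

Apply Euler's criterion with the prime 127: 96 is a quadratic residue iff 96^63 ≡ 1 (mod 127), and a non-residue iff it is ≡ −1.
Repeated squaring mod 127: 96^2 = 9216 ≡ 72; 96^4 ≡ 72² = 5184 ≡ 104; 96^8 ≡ 104² = 10816 ≡ 21; 96^16 ≡ 21² = 441 ≡ 60; 96^32 ≡ 60² = 3600 ≡ 44.
Since 63 = 32 + 16 + 8 + 4 + 2 + 1, 96^63 ≡ 44 · 60 · 21 · 104 · 72 · 96; multiplying out mod 127: 44·60 = 2640 ≡ 100, then 100·21 = 2100 ≡ 68, then 68·104 = 7072 ≡ 87, then 87·72 = 6264 ≡ 41, then 41·96 = 3936 ≡ 126. Thus 96^63 ≡ 126 ≡ −1 (mod 127).
By Euler's criterion 96 is a quadratic non-residue mod 127: no k satisfies k² ≡ 96 (mod 127).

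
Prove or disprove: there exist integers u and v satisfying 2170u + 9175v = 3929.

No, no such integers exist.

gcd(2170, 9175) = 5, so every integer of the form 2170u + 9175v is a multiple of 5.
But 3929 is not a multiple of 5 (it leaves remainder 4).
So the equation is unsolvable over ℤ.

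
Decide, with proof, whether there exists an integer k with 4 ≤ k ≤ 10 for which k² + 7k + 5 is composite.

At k = 8: 8² + 7·8 + 5 = 125 = 5·25, which is composite.

k = 8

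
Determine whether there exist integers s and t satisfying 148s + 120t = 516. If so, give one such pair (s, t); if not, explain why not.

gcd(148, 120) = 4, and 4 divides 516, so integer solutions exist.
Dividing through by 4 reduces the equation to 37s + 30t = 129.
Euclidean algorithm: 37 = 1·30 + 7, 30 = 4·7 + 2, 7 = 3·2 + 1, 2 = 2·1 + 0.
Working back up the chain: 1 = 7 − 3·2 = 7 − 3·(30 − 4·7) = −3·30 + 13·7 = −3·30 + 13·(37 − 1·30) = 13·37 − 16·30. So 37·13 + 30·(-16) = 1.
Times 129: 37·1677 + 30·(-2064) = 129, so (1677, -2064) solves it.
Subtracting 55·30 from s and adding 55·37 to t gives the tidier solution (27, -29).
Check: 148·27 + 120·(-29) = 3996 − 3480 = 516. ✓

s = 27, t = -29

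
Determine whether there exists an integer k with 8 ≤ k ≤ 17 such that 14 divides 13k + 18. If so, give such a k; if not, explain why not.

At k = 8, 13·8 + 18 = 122 ≡ 10 (mod 14), and each step in k adds 13, giving residues 10, 9, 8, 7, 6, 5, 4, 3, 2, 1 for k = 8, 9, …, 17.
None is 0, so 14 never divides 13k + 18 on this range.

No such integer k in that range exists.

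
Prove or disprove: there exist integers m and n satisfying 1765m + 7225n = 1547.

No, no such integers exist.

Both 1765 and 7225 are divisible by gcd(1765, 7225) = 5, hence so is any combination 1765m + 7225n.
However 1547 leaves remainder 2 on division by 5.
So the equation is unsolvable over ℤ.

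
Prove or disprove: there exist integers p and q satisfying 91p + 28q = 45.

Any value of 91p + 28q is a multiple of gcd(91, 28) = 7.
But 45 is not a multiple of 7 (it leaves remainder 3).
So the equation is unsolvable over ℤ.

There are no such integers.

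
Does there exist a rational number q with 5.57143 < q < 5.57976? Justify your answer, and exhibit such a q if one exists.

q = 106/19

Multiplying by 19: 19·5.57143 = 105.85717 and 19·5.57976 = 106.01544, so the integer 106 lies strictly between them.
So q = 106/19 works: it is a ratio of integers, and dividing 19·5.57143 < 106 < 19·5.57976 through by 19 gives 5.57143 < 106/19 < 5.57976.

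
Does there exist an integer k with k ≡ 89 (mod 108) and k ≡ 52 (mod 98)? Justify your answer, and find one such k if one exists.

gcd(108, 98) = 2. If k ≡ 89 (mod 108) and k ≡ 52 (mod 98), then k ≡ 89 (mod 2) and k ≡ 52 (mod 2).
However 89 ≡ 1 and 52 ≡ 0 (mod 2), and 1 ≠ 0.
Therefore no such k exists.

No, no such integer exists.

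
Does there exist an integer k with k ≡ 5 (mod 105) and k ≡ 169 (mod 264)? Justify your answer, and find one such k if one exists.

No such integer exists.

Both moduli are multiples of 3 = gcd(105, 264), so any solution would satisfy k ≡ 5 and k ≡ 169 modulo 3 simultaneously.
These are incompatible: 5 − 169 = -164 is not divisible by 3.
So no integer satisfies both congruences.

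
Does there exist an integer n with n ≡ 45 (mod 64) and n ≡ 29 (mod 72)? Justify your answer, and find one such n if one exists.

n = 173

gcd(64, 72) = 8. A simultaneous solution exists iff 45 ≡ 29 (mod 8); here 45 mod 8 = 5 = 29 mod 8, so it does.
The integers ≡ 45 (mod 64) are 45, 109, 173, …; their remainders mod 72 are 45, 37, 29, so n = 173 is the first that is ≡ 29 (mod 72).
Check: 173 mod 64 = 45, 173 mod 72 = 29. ✓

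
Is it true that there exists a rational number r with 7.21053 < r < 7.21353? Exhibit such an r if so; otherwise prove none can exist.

Scale by 33: the interval becomes (237.94749, 238.04649), which contains the integer 238.
Hence 238/33 is a rational number with 7.21053 < 238/33 < 7.21353.

r = 238/33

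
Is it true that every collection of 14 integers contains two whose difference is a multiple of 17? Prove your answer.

No; for instance {43, 44, 45, 46, 47, 48, 49, 50, 51, 52, 53, 54, 55, 56} is a counterexample.

Try 14 consecutive integers, 43, 44, …, 56. Their remainders mod 17 are 9, 10, 11, 12, 13, 14, 15, 16, 0, 1, 2, 3, 4, 5 — pairwise different, as any 14 ≤ 17 consecutive integers have distinct residues.
No two share a residue, so no pair has difference divisible by 17; the claim fails for this set.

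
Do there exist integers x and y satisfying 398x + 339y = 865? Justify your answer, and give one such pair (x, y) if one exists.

x = 233, y = -271

Since gcd(398, 339) = 1, every integer is an integer combination of 398 and 339.
Euclidean algorithm: 398 = 1·339 + 59, 339 = 5·59 + 44, 59 = 1·44 + 15, 44 = 2·15 + 14, 15 = 1·14 + 1, 14 = 14·1 + 0.
Unwinding: 1 = 15 − 1·14 = 15 − (44 − 2·15) = −44 + 3·15 = −44 + 3·(59 − 1·44) = 3·59 − 4·44 = 3·59 − 4·(339 − 5·59) = −4·339 + 23·59 = −4·339 + 23·(398 − 1·339) = 23·398 − 27·339, i.e. 398·23 + 339·(-27) = 1.
Times 865: 398·19895 + 339·(-23355) = 865, so (19895, -23355) solves it.
Subtracting 58·339 from x and adding 58·398 to y gives the tidier solution (233, -271).
Indeed 398·233 + 339·(-271) = 92734 − 91869 = 865.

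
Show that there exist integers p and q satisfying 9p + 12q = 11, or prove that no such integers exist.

Both 9 and 12 are divisible by gcd(9, 12) = 3, hence so is any combination 9p + 12q.
However 11 leaves remainder 2 on division by 3.
So the equation is unsolvable over ℤ.

No such integers exist.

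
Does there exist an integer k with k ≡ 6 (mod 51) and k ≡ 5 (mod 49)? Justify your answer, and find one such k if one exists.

k = 1230

gcd(51, 49) = 1, so the Chinese Remainder Theorem guarantees exactly one residue class mod 2499 satisfying both.
Write k = 6 + 51t and require 6 + 51t ≡ 5 (mod 49), i.e. 51t ≡ 48 (mod 49).
51 ≡ 2 (mod 49), so this reads 2t ≡ 48 (mod 49). To invert 2 modulo 49: 49 = 24·2 + 1, 2 = 2·1 + 0, and unwinding, 1 = 49 − 24·2. Thus 2⁻¹ ≡ -24 ≡ 25 (mod 49).
Multiplying by 25: t ≡ 25·48 = 1200 ≡ 24 (mod 49).
Taking t = 24 gives k = 6 + 51·24 = 1230.
Check: 1230 mod 51 = 6, 1230 mod 49 = 5. ✓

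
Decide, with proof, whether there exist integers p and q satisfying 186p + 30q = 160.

There are no such integers.

gcd(186, 30) = 6, so every integer of the form 186p + 30q is a multiple of 6.
But 160 is not a multiple of 6 (it leaves remainder 4).
Therefore 186p + 30q = 160 has no solution in integers.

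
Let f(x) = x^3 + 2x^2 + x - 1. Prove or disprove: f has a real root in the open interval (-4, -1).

f(-4) = -37 and f(-1) = -1, both negative, so a sign-change argument is unavailable; we show f keeps this sign on the whole interval.
Shift to the endpoint -1: with x = -1 − u (0 < u < 3), one computes f(-1 − u) = -u^3 - u^2 - 1.
The nonzero coefficients here are all negative, so for u > 0 every term is negative (or zero), and the constant term -1 is strictly negative.
So f is strictly negative on (-4, -1); no root exists in the interval.

No.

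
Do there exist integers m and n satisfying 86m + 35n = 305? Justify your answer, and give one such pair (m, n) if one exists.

Since gcd(86, 35) = 1, every integer is an integer combination of 86 and 35.
Euclidean algorithm: 86 = 2·35 + 16, 35 = 2·16 + 3, 16 = 5·3 + 1, 3 = 3·1 + 0.
Back-substituting, 1 = 16 − 5·3 = 16 − 5·(35 − 2·16) = −5·35 + 11·16 = −5·35 + 11·(86 − 2·35) = 11·86 − 27·35; that is, 86·11 + 35·(-27) = 1.
Times 305: 86·3355 + 35·(-8235) = 305, so (3355, -8235) solves it.
The general solution is m = 3355 + 35k, n = -8235 − 86k; taking k = -95 gives the smaller pair m = 30, n = -65.
Check: 86·30 + 35·(-65) = 2580 − 2275 = 305. ✓

m = 30, n = -65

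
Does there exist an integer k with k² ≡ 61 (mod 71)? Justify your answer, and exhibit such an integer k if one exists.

No, no such integer exists.

Apply Euler's criterion with the prime 71: 61 is a quadratic residue iff 61^35 ≡ 1 (mod 71), and a non-residue iff it is ≡ −1.
Squaring successively (mod 71): 61^2 = 3721 ≡ 29; 61^4 ≡ 29² = 841 ≡ 60; 61^8 ≡ 60² = 3600 ≡ 50; 61^16 ≡ 50² = 2500 ≡ 15; 61^32 ≡ 15² = 225 ≡ 12.
Since 35 = 32 + 2 + 1, 61^35 ≡ 12 · 29 · 61; multiplying out mod 71: 12·29 = 348 ≡ 64, then 64·61 = 3904 ≡ 70. Thus 61^35 ≡ 70 ≡ −1 (mod 71).
By Euler's criterion 61 is a quadratic non-residue mod 71: no k satisfies k² ≡ 61 (mod 71).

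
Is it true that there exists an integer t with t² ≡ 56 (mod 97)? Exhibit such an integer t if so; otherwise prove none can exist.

No, no such integer exists.

97 is prime, so by Euler's criterion 56 is a square mod 97 iff 56^((97−1)/2) = 56^48 ≡ 1 (mod 97).
Repeated squaring mod 97: 56^2 = 3136 ≡ 32; 56^4 ≡ 32² = 1024 ≡ 54; 56^8 ≡ 54² = 2916 ≡ 6; 56^16 ≡ 6² = 36 ≡ 36; 56^32 ≡ 36² = 1296 ≡ 35.
Since 48 = 32 + 16, 56^48 ≡ 35 · 36; multiplying out mod 97: 35·36 = 1260 ≡ 96. Thus 56^48 ≡ 96 ≡ −1 (mod 97).
By Euler's criterion 56 is a quadratic non-residue mod 97: no t satisfies t² ≡ 56 (mod 97).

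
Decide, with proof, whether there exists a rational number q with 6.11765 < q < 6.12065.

q = 153/25

Look for a denominator N such that an integer falls strictly between N·6.11765 and N·6.12065. N = 25 works: 25·6.11765 = 152.94125 < 153 < 153.01625 = 25·6.12065.
Hence 153/25 is a rational number with 6.11765 < 153/25 < 6.12065.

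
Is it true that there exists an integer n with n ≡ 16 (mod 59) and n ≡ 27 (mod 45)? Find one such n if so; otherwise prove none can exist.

gcd(59, 45) = 1, so the Chinese Remainder Theorem guarantees exactly one residue class mod 2655 satisfying both.
Any solution of the first congruence is n = 16 + 59t; substituting into the second, 59t ≡ 27 − 16 ≡ 11 (mod 45).
59 ≡ 14 (mod 45), so this reads 14t ≡ 11 (mod 45). Invert 14 mod 45 by the Euclidean algorithm: 45 = 3·14 + 3, 14 = 4·3 + 2, 3 = 1·2 + 1, 2 = 2·1 + 0; back-substituting, 1 = 3 − 1·2 = 3 − (14 − 4·3) = −14 + 5·3 = −14 + 5·(45 − 3·14) = 5·45 − 16·14. Hence 14·(-16) ≡ 1, so 14⁻¹ ≡ -16 ≡ 29 (mod 45).
Therefore t ≡ 29·11 = 319 ≡ 4 (mod 45).
With t = 4: n = 16 + 59·4 = 252.
Check: 252 mod 59 = 16, 252 mod 45 = 27. ✓

n = 252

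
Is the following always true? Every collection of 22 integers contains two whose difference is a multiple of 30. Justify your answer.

Consider the 22 integers 136, 137, …, 157. They lie in distinct residue classes modulo 30, since 22 ≤ 30.
The differences between them range over 1, …, 21, none of which is divisible by 30.

No, the set {136, 137, 138, 139, 140, 141, 142, 143, 144, 145, 146, 147, 148, 149, 150, 151, 152, 153, 154, 155, 156, 157} is a counterexample.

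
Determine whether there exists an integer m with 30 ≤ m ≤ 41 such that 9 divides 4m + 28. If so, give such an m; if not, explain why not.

m = 38

At m = 38 we get 4·38 + 28 = 180, and 180 = 9·20.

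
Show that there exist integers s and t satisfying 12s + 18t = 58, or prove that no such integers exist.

Both 12 and 18 are divisible by gcd(12, 18) = 6, hence so is any combination 12s + 18t.
But 58 is not a multiple of 6 (it leaves remainder 4).
So the equation is unsolvable over ℤ.

No such integers exist.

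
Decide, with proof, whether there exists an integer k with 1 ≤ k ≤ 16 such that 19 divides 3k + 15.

k = 14 works, since 3·14 + 15 = 57 = 3·19.

k = 14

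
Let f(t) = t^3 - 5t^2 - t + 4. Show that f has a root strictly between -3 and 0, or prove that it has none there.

f(-3) = -65 and f(0) = 4, which have opposite signs.
f is continuous everywhere (it is a polynomial), in particular on [-3, 0].
By the Intermediate Value Theorem f must vanish at some point of (-3, 0).

Such a root exists.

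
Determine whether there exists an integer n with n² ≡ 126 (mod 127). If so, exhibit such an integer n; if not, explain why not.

No, no such integer exists.

127 is prime, so by Euler's criterion 126 is a square mod 127 iff 126^((127−1)/2) = 126^63 ≡ 1 (mod 127).
Squaring successively (mod 127): 126^2 = 15876 ≡ 1; 126^4 ≡ 1² = 1 ≡ 1; 126^8 ≡ 1² = 1 ≡ 1; 126^16 ≡ 1² = 1 ≡ 1; 126^32 ≡ 1² = 1 ≡ 1.
Since 63 = 32 + 16 + 8 + 4 + 2 + 1, 126^63 ≡ 1 · 1 · 1 · 1 · 1 · 126; multiplying out mod 127: 1·1 = 1 ≡ 1, then 1·1 = 1 ≡ 1, then 1·1 = 1 ≡ 1, then 1·1 = 1 ≡ 1, then 1·126 = 126 ≡ 126. Thus 126^63 ≡ 126 ≡ −1 (mod 127).
The value −1 means 126 is a non-residue modulo 127, so n² ≡ 126 (mod 127) is impossible.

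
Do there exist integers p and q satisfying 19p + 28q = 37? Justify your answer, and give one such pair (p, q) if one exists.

19 and 28 are coprime, so 19p + 28q ranges over all of ℤ.
Dividing repeatedly: 28 = 1·19 + 9, 19 = 2·9 + 1, 9 = 9·1 + 0.
Unwinding: 1 = 19 − 2·9 = 19 − 2·(28 − 1·19) = −2·28 + 3·19, i.e. 19·3 + 28·(-2) = 1.
Multiplying through by 37: p = 3·37 = 111, q = (-2)·37 = -74 is a solution.
Subtracting 3·28 from p and adding 3·19 to q gives the tidier solution (27, -17).
Check: 19·27 + 28·(-17) = 513 − 476 = 37. ✓

p = 27, q = -17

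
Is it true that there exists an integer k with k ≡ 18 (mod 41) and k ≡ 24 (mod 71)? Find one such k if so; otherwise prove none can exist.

gcd(41, 71) = 1, so the Chinese Remainder Theorem guarantees exactly one residue class mod 2911 satisfying both.
Any solution of the first congruence is k = 18 + 41t; substituting into the second, 41t ≡ 24 − 18 ≡ 6 (mod 71).
Since 41·26 = 1066 = 15·71 + 1, the inverse of 41 mod 71 is 26.
Therefore t ≡ 26·6 = 156 ≡ 14 (mod 71).
With t = 14: k = 18 + 41·14 = 592.
Check: 592 mod 41 = 18, 592 mod 71 = 24. ✓

k = 592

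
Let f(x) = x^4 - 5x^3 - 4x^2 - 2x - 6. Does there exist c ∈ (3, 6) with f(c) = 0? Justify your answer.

Yes, such a c exists.

f(3) = -102 and f(6) = 54, which have opposite signs.
Since f is a polynomial it is continuous on [3, 6].
By the Intermediate Value Theorem f must vanish at some point of (3, 6).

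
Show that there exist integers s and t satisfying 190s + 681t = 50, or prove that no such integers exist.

s = 287, t = -80

190 and 681 are coprime, so 190s + 681t ranges over all of ℤ.
Euclidean algorithm: 681 = 3·190 + 111, 190 = 1·111 + 79, 111 = 1·79 + 32, 79 = 2·32 + 15, 32 = 2·15 + 2, 15 = 7·2 + 1, 2 = 2·1 + 0.
Unwinding: 1 = 15 − 7·2 = 15 − 7·(32 − 2·15) = −7·32 + 15·15 = −7·32 + 15·(79 − 2·32) = 15·79 − 37·32 = 15·79 − 37·(111 − 1·79) = −37·111 + 52·79 = −37·111 + 52·(190 − 1·111) = 52·190 − 89·111 = 52·190 − 89·(681 − 3·190) = −89·681 + 319·190, i.e. 190·319 + 681·(-89) = 1.
Times 50: 190·15950 + 681·(-4450) = 50, so (15950, -4450) solves it.
Subtracting 23·681 from s and adding 23·190 to t gives the tidier solution (287, -80).
Indeed 190·287 + 681·(-80) = 54530 − 54480 = 50.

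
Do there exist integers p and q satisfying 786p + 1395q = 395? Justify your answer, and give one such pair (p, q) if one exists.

Both 786 and 1395 are divisible by gcd(786, 1395) = 3, hence so is any combination 786p + 1395q.
However 395 leaves remainder 2 on division by 3.
Therefore 786p + 1395q = 395 has no solution in integers.

There are no such integers.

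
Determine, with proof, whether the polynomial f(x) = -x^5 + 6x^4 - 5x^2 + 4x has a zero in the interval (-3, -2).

No.

The endpoint values f(-3) = 672 and f(-2) = 100 are both positive. Claim: f(x) > 0 for every x in (-3, -2).
Substitute x = -2 − u, where 0 < u < 1 on the interval. Expanding, f(-2 − u) = u^5 + 16u^4 + 88u^3 + 219u^2 + 248u + 100.
All 6 nonzero coefficients of this polynomial in u are positive; hence for u > 0 the value is a sum of positive terms (the constant 100 among them).
Therefore f(x) > 0 throughout (-3, -2), and f has no zero there.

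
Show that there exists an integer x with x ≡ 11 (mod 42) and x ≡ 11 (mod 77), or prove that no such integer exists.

gcd(42, 77) = 7. A simultaneous solution exists iff 11 ≡ 11 (mod 7); here 11 mod 7 = 4 = 11 mod 7, so it does.
The smallest candidate x = 11 works directly: 11 ≡ 11 (mod 77).
Indeed 11 ≡ 11 (mod 42) and 11 ≡ 11 (mod 77).

x = 11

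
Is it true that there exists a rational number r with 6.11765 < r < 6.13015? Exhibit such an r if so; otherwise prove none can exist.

r = 49/8

Scale by 8: the interval becomes (48.94120, 49.04120), which contains the integer 49.
So r = 49/8 works: it is a ratio of integers, and dividing 8·6.11765 < 49 < 8·6.13015 through by 8 gives 6.11765 < 49/8 < 6.13015.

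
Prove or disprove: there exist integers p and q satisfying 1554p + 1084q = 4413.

Any value of 1554p + 1084q is a multiple of gcd(1554, 1084) = 2.
But 4413 is not a multiple of 2 (it leaves remainder 1).
So the equation is unsolvable over ℤ.

There are no such integers.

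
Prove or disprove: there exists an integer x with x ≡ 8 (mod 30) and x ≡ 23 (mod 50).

No such integer exists.

gcd(30, 50) = 10. If x ≡ 8 (mod 30) and x ≡ 23 (mod 50), then x ≡ 8 (mod 10) and x ≡ 23 (mod 10).
However 8 ≡ 8 and 23 ≡ 3 (mod 10), and 8 ≠ 3.
Hence the system has no solution.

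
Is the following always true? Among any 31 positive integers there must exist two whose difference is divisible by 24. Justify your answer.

Partition the integers by their residue mod 24; there are 24 classes.
With 31 integers and only 24 classes, the pigeonhole principle forces two of them, say a and b, into the same class.
Then a ≡ b (mod 24), i.e. 24 ∣ (a − b).

Yes.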